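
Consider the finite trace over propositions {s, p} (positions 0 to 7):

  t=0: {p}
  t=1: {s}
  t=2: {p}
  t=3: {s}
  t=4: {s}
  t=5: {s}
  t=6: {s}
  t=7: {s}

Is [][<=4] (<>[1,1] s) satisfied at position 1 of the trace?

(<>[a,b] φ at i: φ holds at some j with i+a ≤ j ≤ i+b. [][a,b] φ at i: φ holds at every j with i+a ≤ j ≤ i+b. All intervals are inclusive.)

Check <>[1,1] s at every j in [1,5]:
  j=1: fails (none in [2,2])
  j=2: holds (witness at 3)
  j=3: holds (witness at 4)
  j=4: holds (witness at 5)
  j=5: holds (witness at 6)
Fails at j=1 → formula fails.

Does not hold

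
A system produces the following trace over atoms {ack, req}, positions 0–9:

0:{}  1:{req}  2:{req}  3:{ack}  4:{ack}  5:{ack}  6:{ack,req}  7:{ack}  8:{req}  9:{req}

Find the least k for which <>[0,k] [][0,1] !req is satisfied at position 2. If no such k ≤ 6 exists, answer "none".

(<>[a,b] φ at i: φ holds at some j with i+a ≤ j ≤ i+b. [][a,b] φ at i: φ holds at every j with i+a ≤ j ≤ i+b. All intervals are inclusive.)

1

Scan j = 2,3,… for [][0,1] !req:
  j=2: fails
  j=3: holds
First hit at j=3, so smallest k = 3-2 = 1.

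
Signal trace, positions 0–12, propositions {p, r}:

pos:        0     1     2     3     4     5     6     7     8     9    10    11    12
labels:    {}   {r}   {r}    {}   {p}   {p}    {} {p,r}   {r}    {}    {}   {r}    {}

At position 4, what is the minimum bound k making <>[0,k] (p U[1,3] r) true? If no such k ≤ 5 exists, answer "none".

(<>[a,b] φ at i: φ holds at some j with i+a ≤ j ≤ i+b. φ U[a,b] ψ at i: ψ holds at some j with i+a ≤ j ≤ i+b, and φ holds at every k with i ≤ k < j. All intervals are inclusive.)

Scan j = 4,5,… for (p U[1,3] r):
  j=4: fails
  j=5: fails
  j=6: fails
  j=7: holds
First hit at j=7, so smallest k = 7-4 = 3.

3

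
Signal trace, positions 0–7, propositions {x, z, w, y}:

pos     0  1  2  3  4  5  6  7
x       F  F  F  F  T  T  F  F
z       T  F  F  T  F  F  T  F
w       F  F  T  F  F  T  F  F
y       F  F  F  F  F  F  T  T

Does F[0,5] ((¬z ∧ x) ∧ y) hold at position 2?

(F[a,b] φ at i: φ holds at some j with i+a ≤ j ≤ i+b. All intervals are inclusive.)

Check ((¬z ∧ x) ∧ y) at each j in [2,7]:
  j=2: false
  j=3: false
  j=4: false
  j=5: false
  j=6: false
  j=7: false
No position in the window satisfies it → formula fails.

No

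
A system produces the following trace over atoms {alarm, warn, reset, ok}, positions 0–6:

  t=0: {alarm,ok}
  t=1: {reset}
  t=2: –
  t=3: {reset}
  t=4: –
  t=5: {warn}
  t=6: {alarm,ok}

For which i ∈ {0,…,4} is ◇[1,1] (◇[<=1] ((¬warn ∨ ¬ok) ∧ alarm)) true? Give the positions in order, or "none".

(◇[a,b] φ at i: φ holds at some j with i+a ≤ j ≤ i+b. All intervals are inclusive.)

4

Evaluate at each i in [0,4]:
  i=0: ✗ (none in [1,1])
  i=1: ✗ (none in [2,2])
  i=2: ✗ (none in [3,3])
  i=3: ✗ (none in [4,4])
  i=4: ✓ (witness j=5)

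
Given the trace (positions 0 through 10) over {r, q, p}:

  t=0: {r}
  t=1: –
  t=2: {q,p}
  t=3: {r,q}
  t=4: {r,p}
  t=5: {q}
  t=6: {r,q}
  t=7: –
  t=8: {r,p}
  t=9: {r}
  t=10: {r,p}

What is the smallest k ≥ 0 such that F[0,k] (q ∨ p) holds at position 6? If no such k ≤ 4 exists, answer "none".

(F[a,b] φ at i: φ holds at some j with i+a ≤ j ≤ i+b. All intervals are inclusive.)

Scan j = 6,7,… for (q ∨ p):
  j=6: holds
First hit at j=6, so smallest k = 6-6 = 0.

0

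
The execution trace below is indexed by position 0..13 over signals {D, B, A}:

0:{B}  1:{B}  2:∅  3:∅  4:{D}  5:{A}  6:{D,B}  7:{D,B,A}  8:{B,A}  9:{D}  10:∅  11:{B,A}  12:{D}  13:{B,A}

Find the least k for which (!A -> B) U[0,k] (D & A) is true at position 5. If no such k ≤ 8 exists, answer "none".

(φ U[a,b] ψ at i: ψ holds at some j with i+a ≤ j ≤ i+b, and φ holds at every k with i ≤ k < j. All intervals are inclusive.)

2

Need earliest j ≥ 5 with (D & A), and (!A -> B) at every k in [5,j-1].
  j=5: rhs fails.
  j=6: rhs fails.
  j=7: rhs holds; lhs holds on [5,6]. k = 2.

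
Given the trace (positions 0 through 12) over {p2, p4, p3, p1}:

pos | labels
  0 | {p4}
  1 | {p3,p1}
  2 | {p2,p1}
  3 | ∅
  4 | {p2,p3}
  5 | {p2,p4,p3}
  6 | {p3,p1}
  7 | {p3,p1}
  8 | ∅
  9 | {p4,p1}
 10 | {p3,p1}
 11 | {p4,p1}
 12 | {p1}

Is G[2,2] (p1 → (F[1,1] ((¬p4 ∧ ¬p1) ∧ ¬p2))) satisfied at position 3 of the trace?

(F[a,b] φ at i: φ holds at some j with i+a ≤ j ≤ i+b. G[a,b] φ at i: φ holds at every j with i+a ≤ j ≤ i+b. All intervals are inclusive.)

True

Check (p1 → (F[1,1] ((¬p4 ∧ ¬p1) ∧ ¬p2))) at every j in [5,5]:
  j=5: antecedent false → ✓
All positions satisfy it → formula holds.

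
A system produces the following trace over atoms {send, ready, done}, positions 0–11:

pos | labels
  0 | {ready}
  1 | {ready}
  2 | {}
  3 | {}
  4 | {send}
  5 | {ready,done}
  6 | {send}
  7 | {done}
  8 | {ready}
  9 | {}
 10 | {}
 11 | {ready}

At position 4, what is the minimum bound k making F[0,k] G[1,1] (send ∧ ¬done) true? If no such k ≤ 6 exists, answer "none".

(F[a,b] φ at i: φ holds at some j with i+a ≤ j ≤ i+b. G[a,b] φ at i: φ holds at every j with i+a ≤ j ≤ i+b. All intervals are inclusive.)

Scan j = 4,5,… for G[1,1] (send ∧ ¬done):
  j=4: fails
  j=5: holds
First hit at j=5, so smallest k = 5-4 = 1.

1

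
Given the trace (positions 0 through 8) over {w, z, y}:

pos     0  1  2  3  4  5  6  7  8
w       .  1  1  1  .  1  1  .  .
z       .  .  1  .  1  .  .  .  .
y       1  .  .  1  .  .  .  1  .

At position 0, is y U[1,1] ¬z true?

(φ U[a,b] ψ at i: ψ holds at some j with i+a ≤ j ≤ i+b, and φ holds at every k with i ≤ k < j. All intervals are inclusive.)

True

Need some j in [1,1] with ¬z, and y at every k in [0,j-1].
  j=1: ¬z holds; y holds at every k in [0,0] → satisfied.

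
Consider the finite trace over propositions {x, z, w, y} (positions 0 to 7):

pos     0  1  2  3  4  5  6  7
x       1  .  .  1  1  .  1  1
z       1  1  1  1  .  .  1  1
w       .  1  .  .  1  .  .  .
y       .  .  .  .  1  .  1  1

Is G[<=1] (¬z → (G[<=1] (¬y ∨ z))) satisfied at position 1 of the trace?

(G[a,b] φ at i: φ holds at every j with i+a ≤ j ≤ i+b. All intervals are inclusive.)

True

Check (¬z → (G[<=1] (¬y ∨ z))) at every j in [1,2]:
  j=1: antecedent false → ✓
  j=2: antecedent false → ✓
All positions satisfy it → formula holds.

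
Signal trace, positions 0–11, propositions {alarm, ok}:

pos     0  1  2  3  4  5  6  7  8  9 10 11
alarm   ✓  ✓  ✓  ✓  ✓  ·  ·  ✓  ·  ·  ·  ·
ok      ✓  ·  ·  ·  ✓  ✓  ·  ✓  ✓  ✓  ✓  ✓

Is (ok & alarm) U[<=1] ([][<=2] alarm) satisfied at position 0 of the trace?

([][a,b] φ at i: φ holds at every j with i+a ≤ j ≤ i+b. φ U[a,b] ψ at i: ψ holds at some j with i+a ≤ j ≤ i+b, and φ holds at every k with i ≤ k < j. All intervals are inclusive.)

Need some j in [0,1] with [][<=2] alarm, and (ok & alarm) at every k in [0,j-1].
  j=0: [][<=2] alarm holds; no prefix to check → satisfied.

Yes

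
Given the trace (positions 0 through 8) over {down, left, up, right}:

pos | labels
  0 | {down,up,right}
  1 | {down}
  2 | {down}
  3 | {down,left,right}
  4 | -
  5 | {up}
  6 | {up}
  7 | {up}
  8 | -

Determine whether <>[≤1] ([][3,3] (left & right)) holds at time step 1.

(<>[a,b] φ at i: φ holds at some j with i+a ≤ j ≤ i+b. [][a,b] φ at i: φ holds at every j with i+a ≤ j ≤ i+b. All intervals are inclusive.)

No

Check [][3,3] (left & right) at each j in [1,2]:
  j=1: fails at 4
  j=2: fails at 5
No position in the window satisfies it → formula fails.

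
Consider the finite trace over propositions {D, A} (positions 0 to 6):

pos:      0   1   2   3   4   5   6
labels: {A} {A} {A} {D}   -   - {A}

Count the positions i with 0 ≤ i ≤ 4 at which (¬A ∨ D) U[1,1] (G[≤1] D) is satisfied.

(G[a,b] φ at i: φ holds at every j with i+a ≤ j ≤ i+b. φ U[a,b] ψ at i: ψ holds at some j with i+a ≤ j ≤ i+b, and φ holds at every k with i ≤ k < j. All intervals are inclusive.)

0

Evaluate at each i in [0,4]:
  i=0: ✗ (no rhs in [1,1])
  i=1: ✗ (no rhs in [2,2])
  i=2: ✗ (no rhs in [3,3])
  i=3: ✗ (no rhs in [4,4])
  i=4: ✗ (no rhs in [5,5])
Positions where it holds: {} → 0.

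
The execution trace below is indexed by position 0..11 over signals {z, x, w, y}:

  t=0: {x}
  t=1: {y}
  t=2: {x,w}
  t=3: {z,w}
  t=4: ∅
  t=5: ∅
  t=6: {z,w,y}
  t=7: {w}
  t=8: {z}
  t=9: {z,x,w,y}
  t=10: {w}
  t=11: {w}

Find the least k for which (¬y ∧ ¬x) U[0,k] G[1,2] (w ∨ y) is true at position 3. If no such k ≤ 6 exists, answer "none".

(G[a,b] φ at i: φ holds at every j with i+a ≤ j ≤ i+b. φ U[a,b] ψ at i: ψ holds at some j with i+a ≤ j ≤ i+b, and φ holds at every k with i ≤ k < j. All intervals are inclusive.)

2

Need earliest j ≥ 3 with G[1,2] (w ∨ y), and (¬y ∧ ¬x) at every k in [3,j-1].
  j=3: rhs fails.
  j=4: rhs fails.
  j=5: rhs holds; lhs holds on [3,4]. k = 2.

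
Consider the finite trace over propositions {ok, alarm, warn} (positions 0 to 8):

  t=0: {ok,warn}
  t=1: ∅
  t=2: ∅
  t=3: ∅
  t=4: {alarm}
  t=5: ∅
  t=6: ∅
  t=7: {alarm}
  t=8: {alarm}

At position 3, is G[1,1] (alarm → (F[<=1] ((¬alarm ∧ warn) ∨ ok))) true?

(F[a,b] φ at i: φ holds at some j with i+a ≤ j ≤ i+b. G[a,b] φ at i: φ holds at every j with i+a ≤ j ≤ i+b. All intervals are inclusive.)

No

Check (alarm → (F[<=1] ((¬alarm ∧ warn) ∨ ok))) at every j in [4,4]:
  j=4: antecedent true; consequent fails (none in [4,5]) → ✗
Fails at j=4 → formula fails.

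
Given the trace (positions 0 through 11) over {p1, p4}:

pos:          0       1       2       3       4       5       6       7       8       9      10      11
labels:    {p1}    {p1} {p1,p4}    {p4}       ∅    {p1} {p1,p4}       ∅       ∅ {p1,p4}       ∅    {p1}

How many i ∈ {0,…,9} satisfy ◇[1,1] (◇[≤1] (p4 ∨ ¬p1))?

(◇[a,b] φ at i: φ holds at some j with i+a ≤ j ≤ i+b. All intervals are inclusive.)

10

Evaluate at each i in [0,9]:
  i=0: ✓ (witness j=1)
  i=1: ✓ (witness j=2)
  i=2: ✓ (witness j=3)
  i=3: ✓ (witness j=4)
  i=4: ✓ (witness j=5)
  i=5: ✓ (witness j=6)
  i=6: ✓ (witness j=7)
  i=7: ✓ (witness j=8)
  i=8: ✓ (witness j=9)
  i=9: ✓ (witness j=10)
Positions where it holds: {0, 1, 2, 3, 4, 5, 6, 7, 8, 9} → 10.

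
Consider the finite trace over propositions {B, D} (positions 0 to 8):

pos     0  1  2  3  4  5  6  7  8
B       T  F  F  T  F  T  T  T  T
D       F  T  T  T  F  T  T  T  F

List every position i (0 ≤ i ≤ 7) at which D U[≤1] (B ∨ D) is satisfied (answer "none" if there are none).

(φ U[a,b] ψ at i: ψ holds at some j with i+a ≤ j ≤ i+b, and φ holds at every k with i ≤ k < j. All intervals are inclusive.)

Evaluate at each i in [0,7]:
  i=0: ✓ (rhs at j=0)
  i=1: ✓ (rhs at j=1)
  i=2: ✓ (rhs at j=2)
  i=3: ✓ (rhs at j=3)
  i=4: ✗ (lhs fails at k=4 before rhs at j=5)
  i=5: ✓ (rhs at j=5)
  i=6: ✓ (rhs at j=6)
  i=7: ✓ (rhs at j=7)

0, 1, 2, 3, 5, 6, 7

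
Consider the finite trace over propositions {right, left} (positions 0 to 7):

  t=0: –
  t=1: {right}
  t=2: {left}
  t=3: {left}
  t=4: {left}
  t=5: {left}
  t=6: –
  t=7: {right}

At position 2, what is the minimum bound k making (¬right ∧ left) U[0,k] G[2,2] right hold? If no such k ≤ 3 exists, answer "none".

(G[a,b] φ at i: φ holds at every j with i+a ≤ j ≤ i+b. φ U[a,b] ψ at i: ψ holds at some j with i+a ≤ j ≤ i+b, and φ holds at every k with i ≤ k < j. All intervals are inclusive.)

3

Need earliest j ≥ 2 with G[2,2] right, and (¬right ∧ left) at every k in [2,j-1].
  j=2: rhs fails.
  j=3: rhs fails.
  j=4: rhs fails.
  j=5: rhs holds; lhs holds on [2,4]. k = 3.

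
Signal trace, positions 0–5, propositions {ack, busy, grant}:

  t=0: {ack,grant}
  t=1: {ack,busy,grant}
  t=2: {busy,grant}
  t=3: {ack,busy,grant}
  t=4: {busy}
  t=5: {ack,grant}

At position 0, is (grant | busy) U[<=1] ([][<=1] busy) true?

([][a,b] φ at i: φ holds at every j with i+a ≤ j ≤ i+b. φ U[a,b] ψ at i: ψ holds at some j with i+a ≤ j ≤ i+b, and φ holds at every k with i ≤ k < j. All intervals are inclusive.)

Holds

Need some j in [0,1] with [][<=1] busy, and (grant | busy) at every k in [0,j-1].
  j=0: [][<=1] busy — fails at 0.
  j=1: [][<=1] busy holds; (grant | busy) holds at every k in [0,0] → satisfied.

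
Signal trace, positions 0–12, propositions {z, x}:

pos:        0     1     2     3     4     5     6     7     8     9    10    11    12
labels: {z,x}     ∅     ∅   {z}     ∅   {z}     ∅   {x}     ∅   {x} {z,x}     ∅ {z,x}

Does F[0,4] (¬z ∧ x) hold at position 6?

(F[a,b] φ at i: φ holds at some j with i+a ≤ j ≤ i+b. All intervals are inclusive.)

True

Check (¬z ∧ x) at each j in [6,10]:
  j=6: false
  j=7: true
  j=8: false
  j=9: true
  j=10: false
Found at j=7 → formula holds.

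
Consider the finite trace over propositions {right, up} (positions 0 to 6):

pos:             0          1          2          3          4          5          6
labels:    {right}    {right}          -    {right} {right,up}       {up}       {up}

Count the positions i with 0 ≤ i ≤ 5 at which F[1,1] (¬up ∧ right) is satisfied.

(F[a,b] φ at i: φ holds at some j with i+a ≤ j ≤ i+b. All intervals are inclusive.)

Evaluate at each i in [0,5]:
  i=0: ✓ (witness j=1)
  i=1: ✗ (none in [2,2])
  i=2: ✓ (witness j=3)
  i=3: ✗ (none in [4,4])
  i=4: ✗ (none in [5,5])
  i=5: ✗ (none in [6,6])
Positions where it holds: {0, 2} → 2.

2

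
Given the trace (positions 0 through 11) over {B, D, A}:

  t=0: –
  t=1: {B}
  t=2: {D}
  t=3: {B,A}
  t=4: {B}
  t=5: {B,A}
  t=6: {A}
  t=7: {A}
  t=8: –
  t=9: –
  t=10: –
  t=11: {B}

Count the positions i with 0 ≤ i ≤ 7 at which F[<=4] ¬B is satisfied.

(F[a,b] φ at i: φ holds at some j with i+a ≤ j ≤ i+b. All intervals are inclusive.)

8

Evaluate at each i in [0,7]:
  i=0: ✓ (witness j=0)
  i=1: ✓ (witness j=2)
  i=2: ✓ (witness j=2)
  i=3: ✓ (witness j=6)
  i=4: ✓ (witness j=6)
  i=5: ✓ (witness j=6)
  i=6: ✓ (witness j=6)
  i=7: ✓ (witness j=7)
Positions where it holds: {0, 1, 2, 3, 4, 5, 6, 7} → 8.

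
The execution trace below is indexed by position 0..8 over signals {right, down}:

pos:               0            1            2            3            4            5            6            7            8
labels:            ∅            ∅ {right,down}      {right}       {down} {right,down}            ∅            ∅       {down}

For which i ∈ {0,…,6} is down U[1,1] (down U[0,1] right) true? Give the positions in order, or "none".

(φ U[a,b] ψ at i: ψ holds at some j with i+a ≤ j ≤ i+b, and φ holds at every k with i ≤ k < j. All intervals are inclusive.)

Evaluate at each i in [0,6]:
  i=0: ✗ (no rhs in [1,1])
  i=1: ✗ (lhs fails at k=1 before rhs at j=2)
  i=2: ✓ (rhs at j=3; lhs holds on [2,2])
  i=3: ✗ (lhs fails at k=3 before rhs at j=4)
  i=4: ✓ (rhs at j=5; lhs holds on [4,4])
  i=5: ✗ (no rhs in [6,6])
  i=6: ✗ (no rhs in [7,7])

2, 4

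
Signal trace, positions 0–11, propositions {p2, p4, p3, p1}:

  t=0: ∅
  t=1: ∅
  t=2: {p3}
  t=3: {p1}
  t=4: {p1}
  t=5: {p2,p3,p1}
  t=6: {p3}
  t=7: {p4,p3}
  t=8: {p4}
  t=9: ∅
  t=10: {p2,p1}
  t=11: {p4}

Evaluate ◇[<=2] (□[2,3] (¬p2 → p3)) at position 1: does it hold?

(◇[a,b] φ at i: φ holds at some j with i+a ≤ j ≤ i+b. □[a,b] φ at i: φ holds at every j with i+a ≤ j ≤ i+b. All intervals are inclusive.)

Holds

Check □[2,3] (¬p2 → p3) at each j in [1,3]:
  j=1: fails at 3
  j=2: fails at 4
  j=3: holds on [5,6]
Found at j=3 → formula holds.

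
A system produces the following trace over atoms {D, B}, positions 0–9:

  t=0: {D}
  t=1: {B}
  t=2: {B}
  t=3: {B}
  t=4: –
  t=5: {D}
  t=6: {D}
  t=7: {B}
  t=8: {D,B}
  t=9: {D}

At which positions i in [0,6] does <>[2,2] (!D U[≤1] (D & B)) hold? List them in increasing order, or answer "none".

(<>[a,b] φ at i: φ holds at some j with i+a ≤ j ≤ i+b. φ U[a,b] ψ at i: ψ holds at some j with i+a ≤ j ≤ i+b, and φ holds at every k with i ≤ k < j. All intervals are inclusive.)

5, 6

Evaluate at each i in [0,6]:
  i=0: ✗ (none in [2,2])
  i=1: ✗ (none in [3,3])
  i=2: ✗ (none in [4,4])
  i=3: ✗ (none in [5,5])
  i=4: ✗ (none in [6,6])
  i=5: ✓ (witness j=7)
  i=6: ✓ (witness j=8)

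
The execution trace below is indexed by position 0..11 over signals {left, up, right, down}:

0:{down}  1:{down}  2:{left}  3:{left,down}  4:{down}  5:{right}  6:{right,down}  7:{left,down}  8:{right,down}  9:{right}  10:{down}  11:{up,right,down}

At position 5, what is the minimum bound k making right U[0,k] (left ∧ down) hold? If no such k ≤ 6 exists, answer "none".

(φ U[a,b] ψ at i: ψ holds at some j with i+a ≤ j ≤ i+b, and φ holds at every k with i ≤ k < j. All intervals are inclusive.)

Need earliest j ≥ 5 with (left ∧ down), and right at every k in [5,j-1].
  j=5: rhs fails.
  j=6: rhs fails.
  j=7: rhs holds; lhs holds on [5,6]. k = 2.

2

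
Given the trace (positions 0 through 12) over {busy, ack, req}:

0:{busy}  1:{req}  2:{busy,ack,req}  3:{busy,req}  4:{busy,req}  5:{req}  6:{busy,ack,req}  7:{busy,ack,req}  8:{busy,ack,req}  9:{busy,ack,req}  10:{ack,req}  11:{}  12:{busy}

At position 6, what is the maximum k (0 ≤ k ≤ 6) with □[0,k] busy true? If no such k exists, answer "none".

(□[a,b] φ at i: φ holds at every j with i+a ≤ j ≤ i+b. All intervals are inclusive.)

3

busy must hold from j=6 onward; find where it first fails.
  j=6: holds
  j=7: holds
  j=8: holds
  j=9: holds
  j=10: fails
Holds on [6,9], so largest k = 3.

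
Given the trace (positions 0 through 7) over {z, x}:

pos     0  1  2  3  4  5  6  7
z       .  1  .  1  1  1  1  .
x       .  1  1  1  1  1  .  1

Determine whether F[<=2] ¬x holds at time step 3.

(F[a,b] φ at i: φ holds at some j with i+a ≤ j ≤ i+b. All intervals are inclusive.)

No

Check ¬x at each j in [3,5]:
  j=3: false
  j=4: false
  j=5: false
No position in the window satisfies it → formula fails.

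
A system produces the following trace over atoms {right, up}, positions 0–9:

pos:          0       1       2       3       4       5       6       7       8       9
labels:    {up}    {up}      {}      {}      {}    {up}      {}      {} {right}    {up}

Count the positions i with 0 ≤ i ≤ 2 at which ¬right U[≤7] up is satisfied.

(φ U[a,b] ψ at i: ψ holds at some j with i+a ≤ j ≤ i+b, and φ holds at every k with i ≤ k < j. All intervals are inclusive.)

3

Evaluate at each i in [0,2]:
  i=0: ✓ (rhs at j=0)
  i=1: ✓ (rhs at j=1)
  i=2: ✓ (rhs at j=5; lhs holds on [2,4])
Positions where it holds: {0, 1, 2} → 3.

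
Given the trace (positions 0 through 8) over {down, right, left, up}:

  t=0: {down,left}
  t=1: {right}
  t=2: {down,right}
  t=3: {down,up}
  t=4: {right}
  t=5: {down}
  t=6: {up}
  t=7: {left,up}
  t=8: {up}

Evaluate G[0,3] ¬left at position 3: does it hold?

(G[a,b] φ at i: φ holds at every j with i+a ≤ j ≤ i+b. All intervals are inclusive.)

Check ¬left at every j in [3,6]:
  j=3: true
  j=4: true
  j=5: true
  j=6: true
All positions satisfy it → formula holds.

Yes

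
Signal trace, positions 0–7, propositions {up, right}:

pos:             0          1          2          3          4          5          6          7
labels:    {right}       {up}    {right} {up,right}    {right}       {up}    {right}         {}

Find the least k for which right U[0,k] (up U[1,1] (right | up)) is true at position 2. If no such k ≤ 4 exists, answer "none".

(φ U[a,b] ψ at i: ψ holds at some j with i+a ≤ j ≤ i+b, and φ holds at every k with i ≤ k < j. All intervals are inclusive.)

Need earliest j ≥ 2 with (up U[1,1] (right | up)), and right at every k in [2,j-1].
  j=2: rhs fails.
  j=3: rhs holds; lhs holds on [2,2]. k = 1.

1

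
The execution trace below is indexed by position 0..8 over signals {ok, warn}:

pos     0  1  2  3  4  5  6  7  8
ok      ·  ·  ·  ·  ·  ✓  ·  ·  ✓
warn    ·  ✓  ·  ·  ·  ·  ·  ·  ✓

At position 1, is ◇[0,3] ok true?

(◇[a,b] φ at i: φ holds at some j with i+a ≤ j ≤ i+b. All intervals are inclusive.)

No

Check ok at each j in [1,4]:
  j=1: false
  j=2: false
  j=3: false
  j=4: false
No position in the window satisfies it → formula fails.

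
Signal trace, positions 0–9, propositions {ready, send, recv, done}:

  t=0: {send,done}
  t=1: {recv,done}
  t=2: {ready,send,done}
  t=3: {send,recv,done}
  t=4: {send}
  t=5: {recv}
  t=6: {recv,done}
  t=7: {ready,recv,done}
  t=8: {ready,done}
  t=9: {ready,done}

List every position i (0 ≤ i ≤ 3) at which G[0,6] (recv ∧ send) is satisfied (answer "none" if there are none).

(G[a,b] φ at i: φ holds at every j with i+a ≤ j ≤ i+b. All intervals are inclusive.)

Evaluate at each i in [0,3]:
  i=0: ✗ (fails at j=0)
  i=1: ✗ (fails at j=1)
  i=2: ✗ (fails at j=2)
  i=3: ✗ (fails at j=4)

none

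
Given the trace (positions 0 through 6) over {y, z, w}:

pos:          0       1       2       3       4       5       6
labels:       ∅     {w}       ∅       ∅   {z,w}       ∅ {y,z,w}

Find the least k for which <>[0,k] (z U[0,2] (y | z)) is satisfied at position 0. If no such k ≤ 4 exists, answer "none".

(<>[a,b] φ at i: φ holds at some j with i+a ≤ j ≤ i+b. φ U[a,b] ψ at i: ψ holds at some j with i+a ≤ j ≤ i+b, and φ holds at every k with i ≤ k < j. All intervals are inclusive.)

Scan j = 0,1,… for (z U[0,2] (y | z)):
  j=0: fails
  j=1: fails
  j=2: fails
  j=3: fails
  j=4: holds
First hit at j=4, so smallest k = 4-0 = 4.

4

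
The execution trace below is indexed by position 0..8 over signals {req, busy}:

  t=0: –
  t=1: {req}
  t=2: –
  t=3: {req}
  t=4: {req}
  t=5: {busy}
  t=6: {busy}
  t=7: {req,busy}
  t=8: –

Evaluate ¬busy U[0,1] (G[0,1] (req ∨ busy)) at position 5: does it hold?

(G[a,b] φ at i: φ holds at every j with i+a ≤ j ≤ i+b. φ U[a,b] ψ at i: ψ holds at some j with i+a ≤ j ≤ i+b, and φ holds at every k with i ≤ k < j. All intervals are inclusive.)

Need some j in [5,6] with G[0,1] (req ∨ busy), and ¬busy at every k in [5,j-1].
  j=5: G[0,1] (req ∨ busy) holds; no prefix to check → satisfied.

Holds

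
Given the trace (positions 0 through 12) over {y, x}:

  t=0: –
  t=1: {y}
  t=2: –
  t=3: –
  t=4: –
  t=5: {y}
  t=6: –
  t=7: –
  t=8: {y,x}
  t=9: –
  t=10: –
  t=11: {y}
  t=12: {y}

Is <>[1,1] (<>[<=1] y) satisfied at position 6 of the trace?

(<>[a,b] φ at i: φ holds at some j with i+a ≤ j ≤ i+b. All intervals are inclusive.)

Check <>[<=1] y at each j in [7,7]:
  j=7: holds (witness at 8)
Found at j=7 → formula holds.

Yes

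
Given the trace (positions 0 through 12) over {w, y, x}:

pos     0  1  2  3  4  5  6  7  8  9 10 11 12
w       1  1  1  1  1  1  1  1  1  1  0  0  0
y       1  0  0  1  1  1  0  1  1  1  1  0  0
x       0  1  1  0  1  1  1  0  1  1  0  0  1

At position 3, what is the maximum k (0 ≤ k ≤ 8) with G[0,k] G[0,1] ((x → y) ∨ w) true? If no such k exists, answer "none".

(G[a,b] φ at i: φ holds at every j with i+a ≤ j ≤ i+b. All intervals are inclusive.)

G[0,1] ((x → y) ∨ w) must hold from j=3 onward; find where it first fails.
  j=3: holds
  j=4: holds
  j=5: holds
  j=6: holds
  j=7: holds
  j=8: holds
  j=9: holds
  j=10: holds
  j=11: fails
Holds on [3,10], so largest k = 7.

7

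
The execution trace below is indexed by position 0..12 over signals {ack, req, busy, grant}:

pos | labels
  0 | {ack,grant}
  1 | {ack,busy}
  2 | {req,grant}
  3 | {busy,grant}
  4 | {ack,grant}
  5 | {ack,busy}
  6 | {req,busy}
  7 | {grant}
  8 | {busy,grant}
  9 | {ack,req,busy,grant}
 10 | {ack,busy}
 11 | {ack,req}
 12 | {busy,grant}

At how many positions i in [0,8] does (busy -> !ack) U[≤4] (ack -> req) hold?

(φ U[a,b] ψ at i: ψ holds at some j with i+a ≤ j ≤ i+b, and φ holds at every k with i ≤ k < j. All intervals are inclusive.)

Evaluate at each i in [0,8]:
  i=0: ✗ (lhs fails at k=1 before rhs at j=2)
  i=1: ✗ (lhs fails at k=1 before rhs at j=2)
  i=2: ✓ (rhs at j=2)
  i=3: ✓ (rhs at j=3)
  i=4: ✗ (lhs fails at k=5 before rhs at j=6)
  i=5: ✗ (lhs fails at k=5 before rhs at j=6)
  i=6: ✓ (rhs at j=6)
  i=7: ✓ (rhs at j=7)
  i=8: ✓ (rhs at j=8)
Positions where it holds: {2, 3, 6, 7, 8} → 5.

5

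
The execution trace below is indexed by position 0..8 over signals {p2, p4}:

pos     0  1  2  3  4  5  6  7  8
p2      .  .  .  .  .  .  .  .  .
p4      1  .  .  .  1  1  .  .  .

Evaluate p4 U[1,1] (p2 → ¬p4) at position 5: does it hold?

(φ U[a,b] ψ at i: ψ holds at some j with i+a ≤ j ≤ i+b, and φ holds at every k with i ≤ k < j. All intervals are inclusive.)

Need some j in [6,6] with (p2 → ¬p4), and p4 at every k in [5,j-1].
  j=6: (p2 → ¬p4) holds; p4 holds at every k in [5,5] → satisfied.

Holds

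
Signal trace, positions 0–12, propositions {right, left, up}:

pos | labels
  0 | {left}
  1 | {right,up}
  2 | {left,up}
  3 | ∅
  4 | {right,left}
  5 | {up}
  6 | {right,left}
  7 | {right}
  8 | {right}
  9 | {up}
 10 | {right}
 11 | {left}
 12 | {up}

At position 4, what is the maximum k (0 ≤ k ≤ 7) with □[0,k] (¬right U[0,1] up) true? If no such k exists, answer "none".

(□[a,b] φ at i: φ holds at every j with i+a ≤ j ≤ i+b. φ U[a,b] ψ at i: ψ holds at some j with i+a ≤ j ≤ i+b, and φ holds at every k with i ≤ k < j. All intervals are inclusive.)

none

(¬right U[0,1] up) must hold from j=4 onward; find where it first fails.
  j=4: fails → no k works.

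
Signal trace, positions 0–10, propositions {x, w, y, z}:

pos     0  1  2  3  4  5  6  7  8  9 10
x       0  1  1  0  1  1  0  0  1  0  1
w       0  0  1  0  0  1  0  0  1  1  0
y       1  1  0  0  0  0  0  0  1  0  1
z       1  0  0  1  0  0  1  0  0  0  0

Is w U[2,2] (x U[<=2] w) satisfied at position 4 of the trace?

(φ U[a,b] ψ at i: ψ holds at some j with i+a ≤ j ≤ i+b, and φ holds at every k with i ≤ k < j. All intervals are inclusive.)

Need some j in [6,6] with (x U[<=2] w), and w at every k in [4,j-1].
  j=6: (x U[<=2] w) — fails.
No j in the window works → until fails.

No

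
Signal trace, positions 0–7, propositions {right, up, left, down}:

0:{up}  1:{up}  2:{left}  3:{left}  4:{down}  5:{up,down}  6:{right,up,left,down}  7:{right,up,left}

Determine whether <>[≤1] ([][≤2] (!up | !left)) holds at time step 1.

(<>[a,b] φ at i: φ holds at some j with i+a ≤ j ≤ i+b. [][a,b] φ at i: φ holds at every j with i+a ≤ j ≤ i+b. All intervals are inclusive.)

True

Check [][≤2] (!up | !left) at each j in [1,2]:
  j=1: holds on [1,3]
  j=2: holds on [2,4]
Found at j=1 → formula holds.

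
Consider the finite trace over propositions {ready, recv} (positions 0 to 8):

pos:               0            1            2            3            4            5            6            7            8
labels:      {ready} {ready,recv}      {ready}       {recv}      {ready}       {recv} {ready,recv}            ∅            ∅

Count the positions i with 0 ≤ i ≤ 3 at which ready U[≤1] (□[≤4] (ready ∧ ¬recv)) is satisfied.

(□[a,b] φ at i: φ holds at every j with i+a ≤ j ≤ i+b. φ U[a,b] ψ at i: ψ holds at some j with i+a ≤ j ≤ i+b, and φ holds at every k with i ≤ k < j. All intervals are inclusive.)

0

Evaluate at each i in [0,3]:
  i=0: ✗ (no rhs in [0,1])
  i=1: ✗ (no rhs in [1,2])
  i=2: ✗ (no rhs in [2,3])
  i=3: ✗ (no rhs in [3,4])
Positions where it holds: {} → 0.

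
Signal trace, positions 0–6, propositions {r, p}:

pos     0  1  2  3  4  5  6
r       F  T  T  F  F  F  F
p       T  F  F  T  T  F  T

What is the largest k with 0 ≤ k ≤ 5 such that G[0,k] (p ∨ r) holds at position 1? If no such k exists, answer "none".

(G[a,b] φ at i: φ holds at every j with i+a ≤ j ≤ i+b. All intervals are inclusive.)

(p ∨ r) must hold from j=1 onward; find where it first fails.
  j=1: holds
  j=2: holds
  j=3: holds
  j=4: holds
  j=5: fails
Holds on [1,4], so largest k = 3.

3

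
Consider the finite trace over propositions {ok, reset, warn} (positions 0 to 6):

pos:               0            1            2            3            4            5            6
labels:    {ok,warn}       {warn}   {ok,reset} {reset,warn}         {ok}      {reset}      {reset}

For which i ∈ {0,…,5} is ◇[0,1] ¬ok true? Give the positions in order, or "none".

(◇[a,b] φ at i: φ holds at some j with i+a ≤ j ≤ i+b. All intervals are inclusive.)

0, 1, 2, 3, 4, 5

Evaluate at each i in [0,5]:
  i=0: ✓ (witness j=1)
  i=1: ✓ (witness j=1)
  i=2: ✓ (witness j=3)
  i=3: ✓ (witness j=3)
  i=4: ✓ (witness j=5)
  i=5: ✓ (witness j=5)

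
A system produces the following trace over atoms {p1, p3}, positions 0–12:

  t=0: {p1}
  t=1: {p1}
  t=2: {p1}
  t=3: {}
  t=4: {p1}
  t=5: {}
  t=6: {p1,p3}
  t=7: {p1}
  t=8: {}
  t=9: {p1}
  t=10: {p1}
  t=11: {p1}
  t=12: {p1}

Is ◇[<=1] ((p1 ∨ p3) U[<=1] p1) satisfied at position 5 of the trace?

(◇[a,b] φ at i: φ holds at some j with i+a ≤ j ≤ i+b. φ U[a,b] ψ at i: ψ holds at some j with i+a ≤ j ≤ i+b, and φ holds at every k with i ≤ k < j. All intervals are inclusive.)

Holds

Check ((p1 ∨ p3) U[<=1] p1) at each j in [5,6]:
  j=5: fails
  j=6: holds
Found at j=6 → formula holds.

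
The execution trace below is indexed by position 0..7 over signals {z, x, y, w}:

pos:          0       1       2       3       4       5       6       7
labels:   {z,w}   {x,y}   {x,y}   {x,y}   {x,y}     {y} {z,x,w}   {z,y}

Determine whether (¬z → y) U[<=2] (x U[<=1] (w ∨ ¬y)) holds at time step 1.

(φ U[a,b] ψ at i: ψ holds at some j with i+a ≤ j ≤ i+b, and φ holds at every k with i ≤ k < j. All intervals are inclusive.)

Need some j in [1,3] with (x U[<=1] (w ∨ ¬y)), and (¬z → y) at every k in [1,j-1].
  j=1: (x U[<=1] (w ∨ ¬y)) — fails.
  j=2: (x U[<=1] (w ∨ ¬y)) — fails.
  j=3: (x U[<=1] (w ∨ ¬y)) — fails.
No j in the window works → until fails.

Does not hold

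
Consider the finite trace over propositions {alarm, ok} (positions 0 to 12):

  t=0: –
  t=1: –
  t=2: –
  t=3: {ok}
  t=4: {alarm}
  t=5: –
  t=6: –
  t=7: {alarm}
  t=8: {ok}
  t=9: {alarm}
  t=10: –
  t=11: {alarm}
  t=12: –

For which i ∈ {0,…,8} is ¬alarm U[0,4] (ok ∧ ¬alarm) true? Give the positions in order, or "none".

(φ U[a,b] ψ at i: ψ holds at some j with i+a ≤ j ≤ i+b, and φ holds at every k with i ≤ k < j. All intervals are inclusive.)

Evaluate at each i in [0,8]:
  i=0: ✓ (rhs at j=3; lhs holds on [0,2])
  i=1: ✓ (rhs at j=3; lhs holds on [1,2])
  i=2: ✓ (rhs at j=3; lhs holds on [2,2])
  i=3: ✓ (rhs at j=3)
  i=4: ✗ (lhs fails at k=4 before rhs at j=8)
  i=5: ✗ (lhs fails at k=7 before rhs at j=8)
  i=6: ✗ (lhs fails at k=7 before rhs at j=8)
  i=7: ✗ (lhs fails at k=7 before rhs at j=8)
  i=8: ✓ (rhs at j=8)

0, 1, 2, 3, 8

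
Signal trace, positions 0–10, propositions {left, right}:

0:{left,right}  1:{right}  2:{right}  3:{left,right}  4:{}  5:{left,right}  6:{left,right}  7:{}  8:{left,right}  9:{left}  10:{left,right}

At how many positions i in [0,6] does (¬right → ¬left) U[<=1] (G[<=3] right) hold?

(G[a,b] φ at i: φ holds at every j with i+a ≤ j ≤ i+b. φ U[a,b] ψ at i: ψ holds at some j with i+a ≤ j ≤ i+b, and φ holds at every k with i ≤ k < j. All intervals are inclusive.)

1

Evaluate at each i in [0,6]:
  i=0: ✓ (rhs at j=0)
  i=1: ✗ (no rhs in [1,2])
  i=2: ✗ (no rhs in [2,3])
  i=3: ✗ (no rhs in [3,4])
  i=4: ✗ (no rhs in [4,5])
  i=5: ✗ (no rhs in [5,6])
  i=6: ✗ (no rhs in [6,7])
Positions where it holds: {0} → 1.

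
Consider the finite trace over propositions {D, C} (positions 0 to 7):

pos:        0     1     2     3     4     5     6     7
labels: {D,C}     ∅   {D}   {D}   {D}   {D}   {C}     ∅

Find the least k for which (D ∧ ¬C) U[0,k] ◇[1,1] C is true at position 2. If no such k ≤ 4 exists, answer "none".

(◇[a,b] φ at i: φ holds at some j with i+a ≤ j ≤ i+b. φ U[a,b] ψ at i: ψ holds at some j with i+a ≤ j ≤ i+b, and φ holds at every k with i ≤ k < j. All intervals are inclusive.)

3

Need earliest j ≥ 2 with ◇[1,1] C, and (D ∧ ¬C) at every k in [2,j-1].
  j=2: rhs fails.
  j=3: rhs fails.
  j=4: rhs fails.
  j=5: rhs holds; lhs holds on [2,4]. k = 3.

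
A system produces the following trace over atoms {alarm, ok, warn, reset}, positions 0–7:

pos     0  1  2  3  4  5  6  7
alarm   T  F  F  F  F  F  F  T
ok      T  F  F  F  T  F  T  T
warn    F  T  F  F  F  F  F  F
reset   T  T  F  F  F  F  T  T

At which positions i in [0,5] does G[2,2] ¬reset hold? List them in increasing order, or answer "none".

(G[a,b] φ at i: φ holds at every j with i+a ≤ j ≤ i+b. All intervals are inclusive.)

0, 1, 2, 3

Evaluate at each i in [0,5]:
  i=0: ✓ (all of [2,2])
  i=1: ✓ (all of [3,3])
  i=2: ✓ (all of [4,4])
  i=3: ✓ (all of [5,5])
  i=4: ✗ (fails at j=6)
  i=5: ✗ (fails at j=7)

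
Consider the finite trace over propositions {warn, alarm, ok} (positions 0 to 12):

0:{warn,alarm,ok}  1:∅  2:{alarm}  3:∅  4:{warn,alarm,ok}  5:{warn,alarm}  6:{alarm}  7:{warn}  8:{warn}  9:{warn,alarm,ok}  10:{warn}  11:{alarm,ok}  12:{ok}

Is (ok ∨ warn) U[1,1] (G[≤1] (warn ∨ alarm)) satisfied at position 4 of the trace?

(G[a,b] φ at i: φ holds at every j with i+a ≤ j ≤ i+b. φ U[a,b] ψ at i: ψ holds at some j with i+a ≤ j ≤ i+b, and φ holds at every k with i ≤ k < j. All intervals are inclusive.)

Need some j in [5,5] with G[≤1] (warn ∨ alarm), and (ok ∨ warn) at every k in [4,j-1].
  j=5: G[≤1] (warn ∨ alarm) holds; (ok ∨ warn) holds at every k in [4,4] → satisfied.

Holds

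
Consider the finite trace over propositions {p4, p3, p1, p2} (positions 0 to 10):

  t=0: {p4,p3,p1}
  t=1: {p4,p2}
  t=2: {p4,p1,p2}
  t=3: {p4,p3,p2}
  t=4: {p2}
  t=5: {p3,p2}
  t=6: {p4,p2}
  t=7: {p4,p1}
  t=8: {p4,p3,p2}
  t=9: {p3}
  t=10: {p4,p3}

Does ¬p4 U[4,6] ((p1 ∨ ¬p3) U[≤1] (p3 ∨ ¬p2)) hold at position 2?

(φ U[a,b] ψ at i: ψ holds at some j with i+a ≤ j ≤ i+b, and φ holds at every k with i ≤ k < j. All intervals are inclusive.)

Need some j in [6,8] with ((p1 ∨ ¬p3) U[≤1] (p3 ∨ ¬p2)), and ¬p4 at every k in [2,j-1].
  j=6: ((p1 ∨ ¬p3) U[≤1] (p3 ∨ ¬p2)) holds, but ¬p4 fails at k=2 → not this j.
  j=7: ((p1 ∨ ¬p3) U[≤1] (p3 ∨ ¬p2)) holds, but ¬p4 fails at k=2 → not this j.
  j=8: ((p1 ∨ ¬p3) U[≤1] (p3 ∨ ¬p2)) holds, but ¬p4 fails at k=2 → not this j.
No j in the window works → until fails.

False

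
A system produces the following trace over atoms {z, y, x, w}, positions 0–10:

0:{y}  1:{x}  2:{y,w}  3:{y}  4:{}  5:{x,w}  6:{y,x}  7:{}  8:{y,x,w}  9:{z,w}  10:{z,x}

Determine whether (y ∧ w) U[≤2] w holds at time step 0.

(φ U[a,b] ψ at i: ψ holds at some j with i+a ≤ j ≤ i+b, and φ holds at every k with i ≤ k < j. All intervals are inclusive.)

Need some j in [0,2] with w, and (y ∧ w) at every k in [0,j-1].
  j=0: w false.
  j=1: w false.
  j=2: w holds, but (y ∧ w) fails at k=0 → not this j.
No j in the window works → until fails.

False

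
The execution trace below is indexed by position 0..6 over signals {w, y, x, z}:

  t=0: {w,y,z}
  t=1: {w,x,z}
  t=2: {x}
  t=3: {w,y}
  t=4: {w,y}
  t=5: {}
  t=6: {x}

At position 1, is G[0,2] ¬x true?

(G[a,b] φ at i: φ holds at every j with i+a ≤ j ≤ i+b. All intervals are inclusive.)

Check ¬x at every j in [1,3]:
  j=1: false
  j=2: false
  j=3: true
Fails at j=1 → formula fails.

False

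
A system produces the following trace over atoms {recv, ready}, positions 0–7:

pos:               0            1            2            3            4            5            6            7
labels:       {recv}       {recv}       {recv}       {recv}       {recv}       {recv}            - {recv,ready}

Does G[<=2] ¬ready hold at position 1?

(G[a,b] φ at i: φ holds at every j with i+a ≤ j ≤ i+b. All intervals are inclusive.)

True

Check ¬ready at every j in [1,3]:
  j=1: true
  j=2: true
  j=3: true
All positions satisfy it → formula holds.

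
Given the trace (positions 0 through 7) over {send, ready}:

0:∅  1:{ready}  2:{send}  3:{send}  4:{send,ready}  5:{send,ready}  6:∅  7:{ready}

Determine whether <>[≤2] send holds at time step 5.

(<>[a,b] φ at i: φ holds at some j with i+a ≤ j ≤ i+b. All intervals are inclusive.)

True

Check send at each j in [5,7]:
  j=5: true
  j=6: false
  j=7: false
Found at j=5 → formula holds.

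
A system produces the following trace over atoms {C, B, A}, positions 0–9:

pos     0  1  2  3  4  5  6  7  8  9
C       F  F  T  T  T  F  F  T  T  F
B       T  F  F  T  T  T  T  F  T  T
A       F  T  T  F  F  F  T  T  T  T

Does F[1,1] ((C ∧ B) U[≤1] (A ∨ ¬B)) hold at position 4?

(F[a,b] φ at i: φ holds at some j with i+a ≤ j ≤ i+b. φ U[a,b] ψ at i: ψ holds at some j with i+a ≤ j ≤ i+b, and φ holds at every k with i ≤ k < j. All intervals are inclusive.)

Check ((C ∧ B) U[≤1] (A ∨ ¬B)) at each j in [5,5]:
  j=5: fails
No position in the window satisfies it → formula fails.

False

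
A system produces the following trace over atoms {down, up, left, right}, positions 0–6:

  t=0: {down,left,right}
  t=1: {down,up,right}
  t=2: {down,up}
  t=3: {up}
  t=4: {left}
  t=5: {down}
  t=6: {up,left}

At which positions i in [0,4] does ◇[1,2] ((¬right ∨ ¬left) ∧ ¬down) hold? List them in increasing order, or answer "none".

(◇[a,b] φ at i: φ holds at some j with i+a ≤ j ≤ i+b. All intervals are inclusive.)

Evaluate at each i in [0,4]:
  i=0: ✗ (none in [1,2])
  i=1: ✓ (witness j=3)
  i=2: ✓ (witness j=3)
  i=3: ✓ (witness j=4)
  i=4: ✓ (witness j=6)

1, 2, 3, 4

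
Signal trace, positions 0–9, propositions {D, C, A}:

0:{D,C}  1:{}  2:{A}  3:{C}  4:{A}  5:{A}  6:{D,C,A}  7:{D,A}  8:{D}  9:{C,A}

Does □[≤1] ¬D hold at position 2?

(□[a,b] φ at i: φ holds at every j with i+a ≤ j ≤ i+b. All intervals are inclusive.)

Check ¬D at every j in [2,3]:
  j=2: true
  j=3: true
All positions satisfy it → formula holds.

Yes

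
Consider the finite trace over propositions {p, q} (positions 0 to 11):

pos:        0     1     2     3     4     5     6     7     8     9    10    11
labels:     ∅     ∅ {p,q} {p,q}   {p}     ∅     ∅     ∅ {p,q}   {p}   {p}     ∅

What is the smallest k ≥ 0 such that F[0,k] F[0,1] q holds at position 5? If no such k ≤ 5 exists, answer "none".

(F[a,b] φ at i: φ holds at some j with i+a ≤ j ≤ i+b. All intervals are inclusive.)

Scan j = 5,6,… for F[0,1] q:
  j=5: fails
  j=6: fails
  j=7: holds
First hit at j=7, so smallest k = 7-5 = 2.

2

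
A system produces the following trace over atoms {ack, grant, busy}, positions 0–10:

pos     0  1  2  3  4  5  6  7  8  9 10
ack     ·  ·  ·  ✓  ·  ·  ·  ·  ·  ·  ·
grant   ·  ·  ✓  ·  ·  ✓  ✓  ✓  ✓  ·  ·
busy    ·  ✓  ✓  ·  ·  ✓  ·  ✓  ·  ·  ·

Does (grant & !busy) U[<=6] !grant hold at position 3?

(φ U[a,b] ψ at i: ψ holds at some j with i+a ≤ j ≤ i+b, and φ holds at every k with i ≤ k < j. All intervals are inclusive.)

Need some j in [3,9] with !grant, and (grant & !busy) at every k in [3,j-1].
  j=3: !grant holds; no prefix to check → satisfied.

True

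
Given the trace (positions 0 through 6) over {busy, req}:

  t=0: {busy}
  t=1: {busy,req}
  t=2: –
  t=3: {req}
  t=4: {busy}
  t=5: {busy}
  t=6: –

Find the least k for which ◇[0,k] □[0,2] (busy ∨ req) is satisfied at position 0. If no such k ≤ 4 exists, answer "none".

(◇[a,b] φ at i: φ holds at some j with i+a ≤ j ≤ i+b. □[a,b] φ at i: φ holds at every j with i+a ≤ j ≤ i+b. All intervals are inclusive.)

Scan j = 0,1,… for □[0,2] (busy ∨ req):
  j=0: fails
  j=1: fails
  j=2: fails
  j=3: holds
First hit at j=3, so smallest k = 3-0 = 3.

3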